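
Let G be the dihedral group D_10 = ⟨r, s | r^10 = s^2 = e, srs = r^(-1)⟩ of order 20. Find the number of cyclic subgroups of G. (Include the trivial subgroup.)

A cyclic subgroup of order d is generated by each of its φ(d) elements of order d, so the cyclic subgroups of order d number (#elements of order d)/φ(d).
Cyclic subgroups by order — order 1: 1; order 2: 11; order 5: 1; order 10: 1.
Total: 14.

14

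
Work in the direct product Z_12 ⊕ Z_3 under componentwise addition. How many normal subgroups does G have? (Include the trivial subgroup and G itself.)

18

G is abelian, so every subgroup is normal.
G has 18 subgroups in total, hence 18 normal subgroups.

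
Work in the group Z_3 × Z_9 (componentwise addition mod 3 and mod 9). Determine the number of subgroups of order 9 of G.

4

|G| = 27 and 9 | 27, so subgroups of order 9 are possible by Lagrange.
The subgroups of order 9 are: {(0,0), (0,1), (0,2), (0,3), (0,4), (0,5), (0,6), (0,7), (0,8)}; {(0,0), (0,3), (0,6), (1,0), (1,3), (1,6), (2,0), (2,3), (2,6)}; {(0,0), (0,3), (0,6), (1,1), (1,4), (1,7), (2,2), (2,5), (2,8)}; {(0,0), (0,3), (0,6), (1,2), (1,5), (1,8), (2,1), (2,4), (2,7)}.
So G has 4 subgroups of order 9.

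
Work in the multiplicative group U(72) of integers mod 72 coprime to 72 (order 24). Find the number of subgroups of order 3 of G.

|G| = 24 and 3 | 24, so subgroups of order 3 are possible by Lagrange.
The subgroups of order 3 are: {1, 25, 49}.
So G has 1 subgroup of order 3.

1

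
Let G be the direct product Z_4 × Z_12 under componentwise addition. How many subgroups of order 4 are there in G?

7

|G| = 48 and 4 | 48, so subgroups of order 4 are possible by Lagrange.
The subgroups of order 4 are: {(0,0), (0,3), (0,6), (0,9)}; {(0,0), (0,6), (2,0), (2,6)}; {(0,0), (0,6), (2,3), (2,9)}; {(0,0), (1,0), (2,0), (3,0)}; … (7 in all).
So G has 7 subgroups of order 4.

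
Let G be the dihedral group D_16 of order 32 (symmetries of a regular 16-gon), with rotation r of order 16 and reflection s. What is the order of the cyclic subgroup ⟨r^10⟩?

8

Computing powers of r^10: the smallest k with (r^10)^k = e is k = 8.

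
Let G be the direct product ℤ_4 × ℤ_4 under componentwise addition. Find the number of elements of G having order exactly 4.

An element (a,b) has order lcm(ord(a), ord(b)); count pairs with lcm equal to 4.
Enumerating gives 12 such elements.

12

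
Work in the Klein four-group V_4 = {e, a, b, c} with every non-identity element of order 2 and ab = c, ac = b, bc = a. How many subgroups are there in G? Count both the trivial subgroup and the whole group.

5

|G| = 4, so by Lagrange every subgroup order divides 4. Divisors: 1, 2, 4.
Subgroups by order — order 1: 1; order 2: 3; order 4: 1.
Total: 1 + 3 + 1 = 5.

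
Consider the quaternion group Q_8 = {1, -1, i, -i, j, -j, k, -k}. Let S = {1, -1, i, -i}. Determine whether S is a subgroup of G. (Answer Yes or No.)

Yes

|S| = 4 divides |G| = 8, consistent with Lagrange.
S contains the identity, every element's inverse is in S, and S is closed under ·: it is a subgroup.
In fact S = ⟨-i⟩.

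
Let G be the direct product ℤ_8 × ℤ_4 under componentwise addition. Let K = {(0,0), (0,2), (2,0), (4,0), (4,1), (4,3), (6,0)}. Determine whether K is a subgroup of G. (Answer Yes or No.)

No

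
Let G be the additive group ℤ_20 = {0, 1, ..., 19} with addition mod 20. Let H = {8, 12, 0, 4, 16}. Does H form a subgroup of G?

Yes

|H| = 5 divides |G| = 20, consistent with Lagrange.
H contains the identity, every element's inverse is in H, and H is closed under +: it is a subgroup.
In fact H = ⟨16⟩.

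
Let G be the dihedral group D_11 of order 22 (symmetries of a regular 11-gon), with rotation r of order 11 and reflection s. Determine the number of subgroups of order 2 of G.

11

|G| = 22 and 2 | 22, so subgroups of order 2 are possible by Lagrange.
The subgroups of order 2 are: {e, r^10s}; {e, r^2s}; {e, r^3s}; {e, r^4s}; … (11 in all).
So G has 11 subgroups of order 2.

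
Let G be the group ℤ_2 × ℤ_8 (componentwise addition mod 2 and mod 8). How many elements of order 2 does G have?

An element (a,b) has order lcm(ord(a), ord(b)); count pairs with lcm equal to 2.
Enumerating gives 3 such elements.

3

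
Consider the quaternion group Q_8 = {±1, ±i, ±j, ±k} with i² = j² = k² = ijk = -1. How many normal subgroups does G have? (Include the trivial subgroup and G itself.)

G has 6 subgroups. Checking conjugation-invariance by order — order 1: 1/1 normal; order 2: 1/1 normal; order 4: 3/3 normal; order 8: 1/1 normal.
Total normal subgroups: 6.

6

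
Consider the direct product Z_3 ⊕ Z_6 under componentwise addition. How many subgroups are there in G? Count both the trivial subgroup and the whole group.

|G| = 18, so by Lagrange every subgroup order divides 18. Divisors: 1, 2, 3, 6, 9, 18.
Subgroups by order — order 1: 1; order 2: 1; order 3: 4; order 6: 4; order 9: 1; order 18: 1.
Total: 1 + 1 + 4 + 4 + 1 + 1 = 12.

12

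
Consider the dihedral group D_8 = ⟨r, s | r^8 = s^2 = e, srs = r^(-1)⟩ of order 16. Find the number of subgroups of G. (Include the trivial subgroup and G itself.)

|G| = 16, so by Lagrange every subgroup order divides 16. Divisors: 1, 2, 4, 8, 16.
Subgroups by order — order 1: 1; order 2: 9; order 4: 5; order 8: 3; order 16: 1.
Total: 1 + 9 + 5 + 3 + 1 = 19.

19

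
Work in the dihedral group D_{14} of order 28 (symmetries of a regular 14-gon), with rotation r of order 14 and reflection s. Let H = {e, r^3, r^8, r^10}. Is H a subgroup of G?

r^10 ∈ H but its inverse r^4 ∉ H, so H is not a subgroup.

No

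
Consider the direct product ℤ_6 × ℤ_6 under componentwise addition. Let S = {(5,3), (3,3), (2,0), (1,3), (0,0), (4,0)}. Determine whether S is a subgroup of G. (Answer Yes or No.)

Yes

|S| = 6 divides |G| = 36, consistent with Lagrange.
S contains the identity, every element's inverse is in S, and S is closed under +: it is a subgroup.
In fact S = ⟨(1,3)⟩.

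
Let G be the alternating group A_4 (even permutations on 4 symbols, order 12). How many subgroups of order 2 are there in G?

3

|G| = 12 and 2 | 12, so subgroups of order 2 are possible by Lagrange.
The subgroups of order 2 are: {e, (1 2)(3 4)}; {e, (1 3)(2 4)}; {e, (1 4)(2 3)}.
So G has 3 subgroups of order 2.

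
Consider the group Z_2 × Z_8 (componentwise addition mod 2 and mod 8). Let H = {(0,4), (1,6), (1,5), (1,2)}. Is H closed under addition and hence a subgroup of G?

No

The identity (0,0) ∉ H, so H is not a subgroup.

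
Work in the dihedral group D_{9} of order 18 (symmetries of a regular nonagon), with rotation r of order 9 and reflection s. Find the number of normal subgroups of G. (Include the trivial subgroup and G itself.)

G has 16 subgroups. Checking conjugation-invariance by order — order 1: 1/1 normal; order 2: 0/9 normal; order 3: 1/1 normal; order 6: 0/3 normal; order 9: 1/1 normal; order 18: 1/1 normal.
Total normal subgroups: 4.

4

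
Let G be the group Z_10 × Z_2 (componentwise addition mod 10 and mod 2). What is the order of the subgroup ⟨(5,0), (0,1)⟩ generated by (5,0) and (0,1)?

4

|⟨(5,0)⟩| = 2 and |⟨(0,1)⟩| = 2, so |H| is a multiple of lcm(2, 2) = 2 and divides |G| = 20.
Closing under the operation: H = {(0,0), (0,1), (5,0), (5,1)}, so |H| = 4.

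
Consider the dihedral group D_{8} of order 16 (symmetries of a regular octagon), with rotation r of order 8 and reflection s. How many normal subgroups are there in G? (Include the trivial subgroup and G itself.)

G has 19 subgroups. Checking conjugation-invariance by order — order 1: 1/1 normal; order 2: 1/9 normal; order 4: 1/5 normal; order 8: 3/3 normal; order 16: 1/1 normal.
Total normal subgroups: 7.

7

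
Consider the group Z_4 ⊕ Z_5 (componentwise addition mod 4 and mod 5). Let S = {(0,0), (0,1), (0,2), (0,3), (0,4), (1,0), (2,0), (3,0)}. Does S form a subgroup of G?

No

|S| = 8 does not divide |G| = 20, so by Lagrange S is not a subgroup.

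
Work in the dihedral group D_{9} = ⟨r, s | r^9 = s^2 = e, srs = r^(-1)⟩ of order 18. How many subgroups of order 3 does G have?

1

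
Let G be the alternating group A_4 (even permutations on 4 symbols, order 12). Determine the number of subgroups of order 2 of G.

|G| = 12 and 2 | 12, so subgroups of order 2 are possible by Lagrange.
The subgroups of order 2 are: {e, (1 2)(3 4)}; {e, (1 3)(2 4)}; {e, (1 4)(2 3)}.
So G has 3 subgroups of order 2.

3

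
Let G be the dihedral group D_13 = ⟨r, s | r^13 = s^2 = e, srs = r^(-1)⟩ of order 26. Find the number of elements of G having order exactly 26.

0

No element of G has order 26 (even though 26 | 26).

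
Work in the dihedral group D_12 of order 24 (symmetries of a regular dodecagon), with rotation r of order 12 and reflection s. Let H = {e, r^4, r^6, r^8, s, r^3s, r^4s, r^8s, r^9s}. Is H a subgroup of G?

No

|H| = 9 does not divide |G| = 24, so by Lagrange H is not a subgroup.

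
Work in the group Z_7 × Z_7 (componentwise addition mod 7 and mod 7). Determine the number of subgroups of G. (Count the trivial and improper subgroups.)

10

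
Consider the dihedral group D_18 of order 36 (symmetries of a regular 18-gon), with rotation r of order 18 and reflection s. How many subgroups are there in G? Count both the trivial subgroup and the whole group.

|G| = 36, so by Lagrange every subgroup order divides 36. Divisors: 1, 2, 3, 4, 6, 9, 12, 18, 36.
Subgroups by order — order 1: 1; order 2: 19; order 3: 1; order 4: 9; order 6: 7; order 9: 1; order 12: 3; order 18: 3; order 36: 1.
Total: 1 + 19 + 1 + 9 + 7 + 1 + 3 + 3 + 1 = 45.

45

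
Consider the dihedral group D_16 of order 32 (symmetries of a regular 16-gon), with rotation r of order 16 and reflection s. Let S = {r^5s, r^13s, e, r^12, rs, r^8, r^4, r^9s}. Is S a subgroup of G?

Yes

|S| = 8 divides |G| = 32, consistent with Lagrange.
S contains the identity, every element's inverse is in S, and S is closed under ·: it is a subgroup.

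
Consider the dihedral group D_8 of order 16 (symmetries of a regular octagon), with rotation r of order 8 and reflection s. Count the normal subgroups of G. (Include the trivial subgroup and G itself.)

G has 19 subgroups. Checking conjugation-invariance by order — order 1: 1/1 normal; order 2: 1/9 normal; order 4: 1/5 normal; order 8: 3/3 normal; order 16: 1/1 normal.
Total normal subgroups: 7.

7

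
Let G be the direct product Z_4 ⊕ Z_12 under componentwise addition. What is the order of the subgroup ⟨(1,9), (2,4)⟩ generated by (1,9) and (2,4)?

24

|⟨(1,9)⟩| = 4 and |⟨(2,4)⟩| = 6, so |H| is a multiple of lcm(4, 6) = 12 and divides |G| = 48.
Closing under the operation: H = {(0,0), (0,2), (0,4), (0,6), (0,8), (0,10), (1,1), (1,3), (1,5), (1,7), (1,9), (1,11), (2,0), (2,2), (2,4), (2,6), (2,8), (2,10), (3,1), (3,3), (3,5), (3,7), (3,9), (3,11)}, so |H| = 24.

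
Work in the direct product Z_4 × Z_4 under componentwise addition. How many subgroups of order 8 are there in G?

3

|G| = 16 and 8 | 16, so subgroups of order 8 are possible by Lagrange.
The subgroups of order 8 are: {(0,0), (0,1), (0,2), (0,3), (2,0), (2,1), (2,2), (2,3)}; {(0,0), (0,2), (1,0), (1,2), (2,0), (2,2), (3,0), (3,2)}; {(0,0), (0,2), (1,1), (1,3), (2,0), (2,2), (3,1), (3,3)}.
So G has 3 subgroups of order 8.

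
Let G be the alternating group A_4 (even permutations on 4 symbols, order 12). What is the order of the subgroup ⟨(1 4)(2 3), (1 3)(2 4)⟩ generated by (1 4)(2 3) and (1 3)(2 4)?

4

|⟨(1 4)(2 3)⟩| = 2 and |⟨(1 3)(2 4)⟩| = 2, so |H| is a multiple of lcm(2, 2) = 2 and divides |G| = 12.
Closing under the operation: H = {e, (1 2)(3 4), (1 3)(2 4), (1 4)(2 3)}, so |H| = 4.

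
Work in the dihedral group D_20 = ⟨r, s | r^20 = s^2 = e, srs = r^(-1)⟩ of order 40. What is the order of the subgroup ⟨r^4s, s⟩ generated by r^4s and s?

|⟨r^4s⟩| = 2 and |⟨s⟩| = 2, so |H| is a multiple of lcm(2, 2) = 2 and divides |G| = 40.
Closing under the operation: H = {e, r^4, r^8, r^12, r^16, s, r^4s, r^8s, r^12s, r^16s}, so |H| = 10.

10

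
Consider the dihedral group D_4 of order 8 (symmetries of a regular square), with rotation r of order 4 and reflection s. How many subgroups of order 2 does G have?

|G| = 8 and 2 | 8, so subgroups of order 2 are possible by Lagrange.
The subgroups of order 2 are: {e, r^2}; {e, r^2s}; {e, r^3s}; {e, rs}; … (5 in all).
So G has 5 subgroups of order 2.

5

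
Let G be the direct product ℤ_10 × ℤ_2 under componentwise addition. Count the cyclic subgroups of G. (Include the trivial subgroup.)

A cyclic subgroup of order d is generated by each of its φ(d) elements of order d, so the cyclic subgroups of order d number (#elements of order d)/φ(d).
Cyclic subgroups by order — order 1: 1; order 2: 3; order 5: 1; order 10: 3.
Total: 8.

8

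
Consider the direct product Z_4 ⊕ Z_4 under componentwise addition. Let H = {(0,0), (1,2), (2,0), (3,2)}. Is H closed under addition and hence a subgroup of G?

|H| = 4 divides |G| = 16, consistent with Lagrange.
H contains the identity, every element's inverse is in H, and H is closed under +: it is a subgroup.
In fact H = ⟨(3,2)⟩.

Yes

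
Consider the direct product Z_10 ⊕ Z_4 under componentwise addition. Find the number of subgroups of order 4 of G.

|G| = 40 and 4 | 40, so subgroups of order 4 are possible by Lagrange.
The subgroups of order 4 are: {(0,0), (0,1), (0,2), (0,3)}; {(0,0), (0,2), (5,0), (5,2)}; {(0,0), (0,2), (5,1), (5,3)}.
So G has 3 subgroups of order 4.

3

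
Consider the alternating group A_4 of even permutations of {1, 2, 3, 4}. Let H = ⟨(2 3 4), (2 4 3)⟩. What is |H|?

3

|⟨(2 3 4)⟩| = 3 and |⟨(2 4 3)⟩| = 3, so |H| is a multiple of lcm(3, 3) = 3 and divides |G| = 12.
Closing under the operation: H = {e, (2 3 4), (2 4 3)}, so |H| = 3.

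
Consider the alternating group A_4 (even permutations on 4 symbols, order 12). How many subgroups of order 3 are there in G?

|G| = 12 and 3 | 12, so subgroups of order 3 are possible by Lagrange.
The subgroups of order 3 are: {e, (1 2 3), (1 3 2)}; {e, (1 2 4), (1 4 2)}; {e, (1 3 4), (1 4 3)}; {e, (2 3 4), (2 4 3)}.
So G has 4 subgroups of order 3.

4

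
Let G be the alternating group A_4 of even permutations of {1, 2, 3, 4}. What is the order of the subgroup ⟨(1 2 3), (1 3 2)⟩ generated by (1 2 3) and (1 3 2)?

|⟨(1 2 3)⟩| = 3 and |⟨(1 3 2)⟩| = 3, so |H| is a multiple of lcm(3, 3) = 3 and divides |G| = 12.
Closing under the operation: H = {e, (1 2 3), (1 3 2)}, so |H| = 3.

3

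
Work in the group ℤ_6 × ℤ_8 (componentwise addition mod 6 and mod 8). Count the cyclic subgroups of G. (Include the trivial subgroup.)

16

Group the elements of G by the cyclic subgroup they generate; each cyclic subgroup of order d accounts for φ(d) elements.
Cyclic subgroups by order — order 1: 1; order 2: 3; order 3: 1; order 4: 2; order 6: 3; order 8: 2; order 12: 2; order 24: 2.
Total: 16.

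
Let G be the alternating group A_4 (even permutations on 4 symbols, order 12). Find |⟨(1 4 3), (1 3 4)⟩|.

3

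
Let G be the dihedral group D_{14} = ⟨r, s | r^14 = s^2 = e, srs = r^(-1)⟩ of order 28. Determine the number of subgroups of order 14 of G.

3

|G| = 28 and 14 | 28, so subgroups of order 14 are possible by Lagrange.
The subgroups of order 14 are: {e, r, r^2, r^3, r^4, r^5, r^6, r^7, r^8, r^9, r^10, r^11, r^12, r^13}; {e, r^2, r^4, r^6, r^8, r^10, r^12, s, r^2s, r^4s, r^6s, r^8s, r^10s, r^12s}; {e, r^2, r^4, r^6, r^8, r^10, r^12, rs, r^3s, r^5s, r^7s, r^9s, r^11s, r^13s}.
So G has 3 subgroups of order 14.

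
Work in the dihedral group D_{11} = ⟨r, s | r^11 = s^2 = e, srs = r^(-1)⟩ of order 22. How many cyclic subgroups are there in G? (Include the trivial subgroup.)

13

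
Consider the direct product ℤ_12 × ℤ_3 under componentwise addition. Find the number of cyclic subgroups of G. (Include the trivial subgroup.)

Group the elements of G by the cyclic subgroup they generate; each cyclic subgroup of order d accounts for φ(d) elements.
Cyclic subgroups by order — order 1: 1; order 2: 1; order 3: 4; order 4: 1; order 6: 4; order 12: 4.
Total: 15.

15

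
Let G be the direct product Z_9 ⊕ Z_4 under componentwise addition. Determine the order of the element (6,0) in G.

The order of (6,0) in Z_9 × Z_4 is lcm(ord(6) in Z_9, ord(0) in Z_4).
ord(6) = 3 and ord(0) = 1, so |⟨(6,0)⟩| = lcm(3, 1) = 3.

3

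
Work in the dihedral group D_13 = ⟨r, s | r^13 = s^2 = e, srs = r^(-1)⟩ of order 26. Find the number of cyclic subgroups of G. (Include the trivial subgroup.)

15

Each element a generates a cyclic subgroup ⟨a⟩; distinct elements may generate the same one (a cyclic group of order d has φ(d) generators).
Cyclic subgroups by order — order 1: 1; order 2: 13; order 13: 1.
Total: 15.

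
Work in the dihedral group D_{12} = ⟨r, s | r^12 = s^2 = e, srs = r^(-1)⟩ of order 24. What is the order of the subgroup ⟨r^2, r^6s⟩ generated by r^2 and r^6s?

|⟨r^2⟩| = 6 and |⟨r^6s⟩| = 2, so |H| is a multiple of lcm(6, 2) = 6 and divides |G| = 24.
Closing under the operation: H = {e, r^2, r^4, r^6, r^8, r^10, s, r^2s, r^4s, r^6s, r^8s, r^10s}, so |H| = 12.

12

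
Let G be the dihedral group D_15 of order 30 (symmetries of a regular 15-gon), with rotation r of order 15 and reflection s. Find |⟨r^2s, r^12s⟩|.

6

|⟨r^2s⟩| = 2 and |⟨r^12s⟩| = 2, so |H| is a multiple of lcm(2, 2) = 2 and divides |G| = 30.
Closing under the operation: H = {e, r^5, r^10, r^2s, r^7s, r^12s}, so |H| = 6.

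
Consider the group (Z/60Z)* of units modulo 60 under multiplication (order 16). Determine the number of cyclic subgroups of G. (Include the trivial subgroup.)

12

Each element a generates a cyclic subgroup ⟨a⟩; distinct elements may generate the same one (a cyclic group of order d has φ(d) generators).
Cyclic subgroups by order — order 1: 1; order 2: 7; order 4: 4.
Total: 12.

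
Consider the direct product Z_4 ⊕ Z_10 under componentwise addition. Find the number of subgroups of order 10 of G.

3

|G| = 40 and 10 | 40, so subgroups of order 10 are possible by Lagrange.
The subgroups of order 10 are: {(0,0), (0,1), (0,2), (0,3), (0,4), (0,5), (0,6), (0,7), (0,8), (0,9)}; {(0,0), (0,2), (0,4), (0,6), (0,8), (2,0), (2,2), (2,4), (2,6), (2,8)}; {(0,0), (0,2), (0,4), (0,6), (0,8), (2,1), (2,3), (2,5), (2,7), (2,9)}.
So G has 3 subgroups of order 10.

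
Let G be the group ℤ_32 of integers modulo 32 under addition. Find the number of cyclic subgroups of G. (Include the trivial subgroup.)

A cyclic subgroup of order d is generated by each of its φ(d) elements of order d, so the cyclic subgroups of order d number (#elements of order d)/φ(d).
Cyclic subgroups by order — order 1: 1; order 2: 1; order 4: 1; order 8: 1; order 16: 1; order 32: 1.
Total: 6.

6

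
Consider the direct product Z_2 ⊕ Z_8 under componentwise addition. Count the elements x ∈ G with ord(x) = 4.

4

An element (a,b) has order lcm(ord(a), ord(b)); count pairs with lcm equal to 4.
Enumerating gives 4 such elements.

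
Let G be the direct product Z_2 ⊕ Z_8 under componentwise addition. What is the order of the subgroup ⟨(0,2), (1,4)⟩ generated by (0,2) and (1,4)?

|⟨(0,2)⟩| = 4 and |⟨(1,4)⟩| = 2, so |H| is a multiple of lcm(4, 2) = 4 and divides |G| = 16.
Closing under the operation: H = {(0,0), (0,2), (0,4), (0,6), (1,0), (1,2), (1,4), (1,6)}, so |H| = 8.

8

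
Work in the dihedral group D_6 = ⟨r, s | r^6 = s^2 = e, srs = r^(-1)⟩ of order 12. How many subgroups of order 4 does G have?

|G| = 12 and 4 | 12, so subgroups of order 4 are possible by Lagrange.
The subgroups of order 4 are: {e, r^3, r^2s, r^5s}; {e, r^3, s, r^3s}; {e, r^3, rs, r^4s}.
So G has 3 subgroups of order 4.

3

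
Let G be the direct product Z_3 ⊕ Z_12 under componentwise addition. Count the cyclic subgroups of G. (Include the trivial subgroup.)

Group the elements of G by the cyclic subgroup they generate; each cyclic subgroup of order d accounts for φ(d) elements.
Cyclic subgroups by order — order 1: 1; order 2: 1; order 3: 4; order 4: 1; order 6: 4; order 12: 4.
Total: 15.

15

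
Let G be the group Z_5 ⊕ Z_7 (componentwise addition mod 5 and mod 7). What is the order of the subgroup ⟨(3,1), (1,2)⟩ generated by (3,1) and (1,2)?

35

|⟨(3,1)⟩| = 35 and |⟨(1,2)⟩| = 35, so |H| is a multiple of lcm(35, 35) = 35 and divides |G| = 35.
Closing {(3,1), (1,2)} under the group operation gives all of G, so |H| = 35.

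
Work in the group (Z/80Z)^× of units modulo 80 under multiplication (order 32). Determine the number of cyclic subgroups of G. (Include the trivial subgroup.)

Group the elements of G by the cyclic subgroup they generate; each cyclic subgroup of order d accounts for φ(d) elements.
Cyclic subgroups by order — order 1: 1; order 2: 7; order 4: 12.
Total: 20.

20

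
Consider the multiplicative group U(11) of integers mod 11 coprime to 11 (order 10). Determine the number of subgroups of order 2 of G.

1

|G| = 10 and 2 | 10, so subgroups of order 2 are possible by Lagrange.
The subgroups of order 2 are: {1, 10}.
So G has 1 subgroup of order 2.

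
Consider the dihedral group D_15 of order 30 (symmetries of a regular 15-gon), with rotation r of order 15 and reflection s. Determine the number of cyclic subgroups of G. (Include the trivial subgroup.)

A cyclic subgroup of order d is generated by each of its φ(d) elements of order d, so the cyclic subgroups of order d number (#elements of order d)/φ(d).
Cyclic subgroups by order — order 1: 1; order 2: 15; order 3: 1; order 5: 1; order 15: 1.
Total: 19.

19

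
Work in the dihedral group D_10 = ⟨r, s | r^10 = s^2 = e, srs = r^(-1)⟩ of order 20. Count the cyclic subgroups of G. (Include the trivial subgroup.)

Each element a generates a cyclic subgroup ⟨a⟩; distinct elements may generate the same one (a cyclic group of order d has φ(d) generators).
Cyclic subgroups by order — order 1: 1; order 2: 11; order 5: 1; order 10: 1.
Total: 14.

14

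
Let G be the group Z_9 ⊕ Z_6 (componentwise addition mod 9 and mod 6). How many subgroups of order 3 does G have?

4

|G| = 54 and 3 | 54, so subgroups of order 3 are possible by Lagrange.
The subgroups of order 3 are: {(0,0), (0,2), (0,4)}; {(0,0), (3,0), (6,0)}; {(0,0), (3,2), (6,4)}; {(0,0), (3,4), (6,2)}.
So G has 4 subgroups of order 3.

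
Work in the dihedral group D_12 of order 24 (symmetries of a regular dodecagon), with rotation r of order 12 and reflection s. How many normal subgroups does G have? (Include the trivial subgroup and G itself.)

G has 34 subgroups. Checking conjugation-invariance by order — order 1: 1/1 normal; order 2: 1/13 normal; order 3: 1/1 normal; order 4: 1/7 normal; order 6: 1/5 normal; order 8: 0/3 normal; order 12: 3/3 normal; order 24: 1/1 normal.
Total normal subgroups: 9.

9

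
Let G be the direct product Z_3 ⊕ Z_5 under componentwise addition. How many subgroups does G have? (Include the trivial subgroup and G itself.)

|G| = 15, so by Lagrange every subgroup order divides 15. Divisors: 1, 3, 5, 15.
Subgroups by order — order 1: 1; order 3: 1; order 5: 1; order 15: 1.
Total: 1 + 1 + 1 + 1 = 4.

4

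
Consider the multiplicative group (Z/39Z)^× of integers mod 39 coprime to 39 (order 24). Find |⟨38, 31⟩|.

8

|⟨38⟩| = 2 and |⟨31⟩| = 4, so |H| is a multiple of lcm(2, 4) = 4 and divides |G| = 24.
Closing under the operation: H = {1, 5, 8, 14, 25, 31, 34, 38}, so |H| = 8.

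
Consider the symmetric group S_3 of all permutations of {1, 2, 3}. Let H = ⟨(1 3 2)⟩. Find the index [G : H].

2

|⟨(1 3 2)⟩| = 3 and |G| = 6.
By Lagrange, [G : H] = |G|/|H| = 6/3 = 2.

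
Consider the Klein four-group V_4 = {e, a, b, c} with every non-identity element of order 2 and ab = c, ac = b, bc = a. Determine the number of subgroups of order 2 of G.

3

|G| = 4 and 2 | 4, so subgroups of order 2 are possible by Lagrange.
The subgroups of order 2 are: {e, a}; {e, b}; {e, c}.
So G has 3 subgroups of order 2.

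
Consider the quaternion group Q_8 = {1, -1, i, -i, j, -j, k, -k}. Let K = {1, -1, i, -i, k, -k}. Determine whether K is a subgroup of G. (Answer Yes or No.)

|K| = 6 does not divide |G| = 8, so by Lagrange K is not a subgroup.

No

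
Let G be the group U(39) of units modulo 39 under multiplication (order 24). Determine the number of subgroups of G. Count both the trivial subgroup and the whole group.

16

|G| = 24, so by Lagrange every subgroup order divides 24. Divisors: 1, 2, 3, 4, 6, 8, 12, 24.
Subgroups by order — order 1: 1; order 2: 3; order 3: 1; order 4: 3; order 6: 3; order 8: 1; order 12: 3; order 24: 1.
Total: 1 + 3 + 1 + 3 + 3 + 1 + 3 + 1 = 16.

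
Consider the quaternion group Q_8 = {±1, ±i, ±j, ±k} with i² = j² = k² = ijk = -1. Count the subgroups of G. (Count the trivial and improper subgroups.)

6

|G| = 8, so by Lagrange every subgroup order divides 8. Divisors: 1, 2, 4, 8.
Subgroups by order — order 1: 1; order 2: 1; order 4: 3; order 8: 1.
Total: 1 + 1 + 3 + 1 = 6.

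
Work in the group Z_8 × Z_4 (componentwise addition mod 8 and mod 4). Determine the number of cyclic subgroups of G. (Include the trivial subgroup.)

Each element a generates a cyclic subgroup ⟨a⟩; distinct elements may generate the same one (a cyclic group of order d has φ(d) generators).
Cyclic subgroups by order — order 1: 1; order 2: 3; order 4: 6; order 8: 4.
Total: 14.

14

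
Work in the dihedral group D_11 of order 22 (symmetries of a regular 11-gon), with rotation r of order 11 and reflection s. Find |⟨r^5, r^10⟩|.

11

|⟨r^5⟩| = 11 and |⟨r^10⟩| = 11, so |H| is a multiple of lcm(11, 11) = 11 and divides |G| = 22.
Closing under the operation: H = {e, r, r^2, r^3, r^4, r^5, r^6, r^7, r^8, r^9, r^10}, so |H| = 11.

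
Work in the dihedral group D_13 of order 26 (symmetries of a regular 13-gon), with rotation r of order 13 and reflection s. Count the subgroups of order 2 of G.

13

|G| = 26 and 2 | 26, so subgroups of order 2 are possible by Lagrange.
The subgroups of order 2 are: {e, r^10s}; {e, r^11s}; {e, r^12s}; {e, r^2s}; … (13 in all).
So G has 13 subgroups of order 2.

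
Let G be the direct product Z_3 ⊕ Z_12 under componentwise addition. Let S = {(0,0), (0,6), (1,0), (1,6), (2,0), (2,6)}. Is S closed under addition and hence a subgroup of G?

Yes

|S| = 6 divides |G| = 36, consistent with Lagrange.
S contains the identity, every element's inverse is in S, and S is closed under +: it is a subgroup.
In fact S = ⟨(2,6)⟩.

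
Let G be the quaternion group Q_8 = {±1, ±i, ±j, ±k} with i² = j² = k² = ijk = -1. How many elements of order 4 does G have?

The elements of order 4 are: i, -i, j, -j, k, -k.
That's 6.

6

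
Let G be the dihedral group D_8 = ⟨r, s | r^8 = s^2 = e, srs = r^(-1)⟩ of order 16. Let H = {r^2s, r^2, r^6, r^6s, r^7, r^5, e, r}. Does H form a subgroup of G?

No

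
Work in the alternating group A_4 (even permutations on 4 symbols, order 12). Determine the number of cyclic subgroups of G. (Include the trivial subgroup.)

Each element a generates a cyclic subgroup ⟨a⟩; distinct elements may generate the same one (a cyclic group of order d has φ(d) generators).
Cyclic subgroups by order — order 1: 1; order 2: 3; order 3: 4.
Total: 8.

8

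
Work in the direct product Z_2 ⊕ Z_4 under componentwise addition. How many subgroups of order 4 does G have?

3

|G| = 8 and 4 | 8, so subgroups of order 4 are possible by Lagrange.
The subgroups of order 4 are: {(0,0), (0,1), (0,2), (0,3)}; {(0,0), (0,2), (1,0), (1,2)}; {(0,0), (0,2), (1,1), (1,3)}.
So G has 3 subgroups of order 4.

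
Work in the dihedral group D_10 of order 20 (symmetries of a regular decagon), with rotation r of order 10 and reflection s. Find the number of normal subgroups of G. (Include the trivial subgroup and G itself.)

G has 22 subgroups. Checking conjugation-invariance by order — order 1: 1/1 normal; order 2: 1/11 normal; order 4: 0/5 normal; order 5: 1/1 normal; order 10: 3/3 normal; order 20: 1/1 normal.
Total normal subgroups: 7.

7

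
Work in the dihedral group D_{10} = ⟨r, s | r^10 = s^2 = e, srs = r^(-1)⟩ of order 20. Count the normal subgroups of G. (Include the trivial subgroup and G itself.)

7

G has 22 subgroups. Checking conjugation-invariance by order — order 1: 1/1 normal; order 2: 1/11 normal; order 4: 0/5 normal; order 5: 1/1 normal; order 10: 3/3 normal; order 20: 1/1 normal.
Total normal subgroups: 7.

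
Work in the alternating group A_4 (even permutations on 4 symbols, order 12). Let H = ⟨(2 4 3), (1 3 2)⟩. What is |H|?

12

|⟨(2 4 3)⟩| = 3 and |⟨(1 3 2)⟩| = 3, so |H| is a multiple of lcm(3, 3) = 3 and divides |G| = 12.
Closing {(2 4 3), (1 3 2)} under the group operation gives all of G, so |H| = 12.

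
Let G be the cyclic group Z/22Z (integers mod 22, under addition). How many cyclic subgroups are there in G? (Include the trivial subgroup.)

A cyclic subgroup of order d is generated by each of its φ(d) elements of order d, so the cyclic subgroups of order d number (#elements of order d)/φ(d).
Cyclic subgroups by order — order 1: 1; order 2: 1; order 11: 1; order 22: 1.
Total: 4.

4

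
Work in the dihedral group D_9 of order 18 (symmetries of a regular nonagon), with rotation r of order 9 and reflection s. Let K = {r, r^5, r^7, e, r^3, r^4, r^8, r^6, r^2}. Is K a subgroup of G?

|K| = 9 divides |G| = 18, consistent with Lagrange.
K contains the identity, every element's inverse is in K, and K is closed under ·: it is a subgroup.
In fact K = ⟨r^4⟩.

Yes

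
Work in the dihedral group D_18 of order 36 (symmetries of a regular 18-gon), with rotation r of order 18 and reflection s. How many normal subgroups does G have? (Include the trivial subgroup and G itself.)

G has 45 subgroups. Checking conjugation-invariance by order — order 1: 1/1 normal; order 2: 1/19 normal; order 3: 1/1 normal; order 4: 0/9 normal; order 6: 1/7 normal; order 9: 1/1 normal; order 12: 0/3 normal; order 18: 3/3 normal; order 36: 1/1 normal.
Total normal subgroups: 9.

9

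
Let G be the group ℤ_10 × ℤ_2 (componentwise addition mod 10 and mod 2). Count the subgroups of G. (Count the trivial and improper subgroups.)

|G| = 20, so by Lagrange every subgroup order divides 20. Divisors: 1, 2, 4, 5, 10, 20.
Subgroups by order — order 1: 1; order 2: 3; order 4: 1; order 5: 1; order 10: 3; order 20: 1.
Total: 1 + 3 + 1 + 1 + 3 + 1 = 10.

10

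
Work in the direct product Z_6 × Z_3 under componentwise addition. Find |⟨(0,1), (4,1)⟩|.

|⟨(0,1)⟩| = 3 and |⟨(4,1)⟩| = 3, so |H| is a multiple of lcm(3, 3) = 3 and divides |G| = 18.
Closing under the operation: H = {(0,0), (0,1), (0,2), (2,0), (2,1), (2,2), (4,0), (4,1), (4,2)}, so |H| = 9.

9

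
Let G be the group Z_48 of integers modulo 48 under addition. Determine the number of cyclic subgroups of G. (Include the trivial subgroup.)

10

A cyclic subgroup of order d is generated by each of its φ(d) elements of order d, so the cyclic subgroups of order d number (#elements of order d)/φ(d).
Cyclic subgroups by order — order 1: 1; order 2: 1; order 3: 1; order 4: 1; order 6: 1; order 8: 1; order 12: 1; order 16: 1; order 24: 1; order 48: 1.
Total: 10.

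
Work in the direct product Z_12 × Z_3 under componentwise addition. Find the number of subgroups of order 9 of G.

|G| = 36 and 9 | 36, so subgroups of order 9 are possible by Lagrange.
The subgroups of order 9 are: {(0,0), (0,1), (0,2), (4,0), (4,1), (4,2), (8,0), (8,1), (8,2)}.
So G has 1 subgroup of order 9.

1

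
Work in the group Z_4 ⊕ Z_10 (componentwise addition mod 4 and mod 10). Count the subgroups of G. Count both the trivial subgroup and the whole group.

16

|G| = 40, so by Lagrange every subgroup order divides 40. Divisors: 1, 2, 4, 5, 8, 10, 20, 40.
Subgroups by order — order 1: 1; order 2: 3; order 4: 3; order 5: 1; order 8: 1; order 10: 3; order 20: 3; order 40: 1.
Total: 1 + 3 + 3 + 1 + 1 + 3 + 3 + 1 = 16.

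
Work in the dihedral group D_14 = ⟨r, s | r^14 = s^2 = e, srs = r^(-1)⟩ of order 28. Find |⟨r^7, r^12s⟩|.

|⟨r^7⟩| = 2 and |⟨r^12s⟩| = 2, so |H| is a multiple of lcm(2, 2) = 2 and divides |G| = 28.
Closing under the operation: H = {e, r^7, r^5s, r^12s}, so |H| = 4.

4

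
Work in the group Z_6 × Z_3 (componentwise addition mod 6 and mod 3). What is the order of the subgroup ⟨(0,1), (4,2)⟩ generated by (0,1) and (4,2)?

|⟨(0,1)⟩| = 3 and |⟨(4,2)⟩| = 3, so |H| is a multiple of lcm(3, 3) = 3 and divides |G| = 18.
Closing under the operation: H = {(0,0), (0,1), (0,2), (2,0), (2,1), (2,2), (4,0), (4,1), (4,2)}, so |H| = 9.

9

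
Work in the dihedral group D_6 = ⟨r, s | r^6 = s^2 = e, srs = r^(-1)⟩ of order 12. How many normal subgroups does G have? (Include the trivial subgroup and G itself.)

G has 16 subgroups. Checking conjugation-invariance by order — order 1: 1/1 normal; order 2: 1/7 normal; order 3: 1/1 normal; order 4: 0/3 normal; order 6: 3/3 normal; order 12: 1/1 normal.
Total normal subgroups: 7.

7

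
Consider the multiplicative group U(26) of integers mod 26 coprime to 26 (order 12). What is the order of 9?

3

Compute successive powers of 9 mod 26: 9, 3, 1; 9^3 ≡ 1 (mod 26).
So |⟨9⟩| = 3.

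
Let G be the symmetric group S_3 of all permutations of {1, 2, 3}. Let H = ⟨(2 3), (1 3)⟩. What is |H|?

|⟨(2 3)⟩| = 2 and |⟨(1 3)⟩| = 2, so |H| is a multiple of lcm(2, 2) = 2 and divides |G| = 6.
Closing {(2 3), (1 3)} under the group operation gives all of G, so |H| = 6.

6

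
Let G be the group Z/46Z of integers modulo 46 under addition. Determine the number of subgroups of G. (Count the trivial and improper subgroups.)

Subgroups of the cyclic group Z/46Z correspond bijectively to divisors of 46.
Divisors of 46: 1, 2, 23, 46.
So Z/46Z has 4 subgroups.

4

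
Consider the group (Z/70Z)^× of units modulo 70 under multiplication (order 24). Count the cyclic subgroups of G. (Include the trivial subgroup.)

A cyclic subgroup of order d is generated by each of its φ(d) elements of order d, so the cyclic subgroups of order d number (#elements of order d)/φ(d).
Cyclic subgroups by order — order 1: 1; order 2: 3; order 3: 1; order 4: 2; order 6: 3; order 12: 2.
Total: 12.

12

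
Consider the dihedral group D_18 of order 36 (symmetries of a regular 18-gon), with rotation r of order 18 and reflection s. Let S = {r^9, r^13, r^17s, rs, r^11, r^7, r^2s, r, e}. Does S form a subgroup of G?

r^13 ∈ S but its inverse r^5 ∉ S, so S is not a subgroup.

No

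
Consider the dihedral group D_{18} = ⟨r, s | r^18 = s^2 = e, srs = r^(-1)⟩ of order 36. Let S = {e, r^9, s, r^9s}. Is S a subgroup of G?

|S| = 4 divides |G| = 36, consistent with Lagrange.
S contains the identity, every element's inverse is in S, and S is closed under ·: it is a subgroup.

Yes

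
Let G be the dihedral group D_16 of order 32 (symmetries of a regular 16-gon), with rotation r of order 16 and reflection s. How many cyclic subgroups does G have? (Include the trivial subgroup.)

Each element a generates a cyclic subgroup ⟨a⟩; distinct elements may generate the same one (a cyclic group of order d has φ(d) generators).
Cyclic subgroups by order — order 1: 1; order 2: 17; order 4: 1; order 8: 1; order 16: 1.
Total: 21.

21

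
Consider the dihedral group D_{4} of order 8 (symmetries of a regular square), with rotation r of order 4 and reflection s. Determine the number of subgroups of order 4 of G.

|G| = 8 and 4 | 8, so subgroups of order 4 are possible by Lagrange.
The subgroups of order 4 are: {e, r, r^2, r^3}; {e, r^2, s, r^2s}; {e, r^2, rs, r^3s}.
So G has 3 subgroups of order 4.

3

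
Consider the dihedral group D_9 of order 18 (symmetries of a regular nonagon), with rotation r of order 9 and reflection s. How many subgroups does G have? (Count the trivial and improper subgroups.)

|G| = 18, so by Lagrange every subgroup order divides 18. Divisors: 1, 2, 3, 6, 9, 18.
Subgroups by order — order 1: 1; order 2: 9; order 3: 1; order 6: 3; order 9: 1; order 18: 1.
Total: 1 + 9 + 1 + 3 + 1 + 1 = 16.

16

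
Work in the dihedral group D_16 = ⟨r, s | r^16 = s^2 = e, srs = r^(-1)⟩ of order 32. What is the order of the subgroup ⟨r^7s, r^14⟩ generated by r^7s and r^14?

|⟨r^7s⟩| = 2 and |⟨r^14⟩| = 8, so |H| is a multiple of lcm(2, 8) = 8 and divides |G| = 32.
Closing under the operation: H = {e, r^2, r^4, r^6, r^8, r^10, r^12, r^14, rs, r^3s, r^5s, r^7s, r^9s, r^11s, r^13s, r^15s}, so |H| = 16.

16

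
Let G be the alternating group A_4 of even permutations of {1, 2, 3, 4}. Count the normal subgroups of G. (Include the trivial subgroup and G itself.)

3

G has 10 subgroups. Checking conjugation-invariance by order — order 1: 1/1 normal; order 2: 0/3 normal; order 3: 0/4 normal; order 4: 1/1 normal; order 12: 1/1 normal.
Total normal subgroups: 3.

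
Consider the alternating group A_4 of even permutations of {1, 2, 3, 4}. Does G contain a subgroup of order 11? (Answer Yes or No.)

No

11 does not divide |G| = 12, so by Lagrange no subgroup of order 11 exists.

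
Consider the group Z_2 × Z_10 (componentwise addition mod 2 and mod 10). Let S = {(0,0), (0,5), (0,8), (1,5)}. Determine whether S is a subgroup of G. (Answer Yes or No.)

No

(0,8) ∈ S but its inverse (0,2) ∉ S, so S is not a subgroup.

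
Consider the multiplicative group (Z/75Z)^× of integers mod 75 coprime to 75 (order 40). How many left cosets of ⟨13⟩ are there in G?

2

|⟨13⟩| = 20 and |G| = 40.
By Lagrange, [G : H] = |G|/|H| = 40/20 = 2.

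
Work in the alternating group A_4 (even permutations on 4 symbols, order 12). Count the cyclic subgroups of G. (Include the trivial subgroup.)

8

A cyclic subgroup of order d is generated by each of its φ(d) elements of order d, so the cyclic subgroups of order d number (#elements of order d)/φ(d).
Cyclic subgroups by order — order 1: 1; order 2: 3; order 3: 4.
Total: 8.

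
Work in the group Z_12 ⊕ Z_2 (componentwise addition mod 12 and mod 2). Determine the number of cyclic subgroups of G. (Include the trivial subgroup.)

12

Each element a generates a cyclic subgroup ⟨a⟩; distinct elements may generate the same one (a cyclic group of order d has φ(d) generators).
Cyclic subgroups by order — order 1: 1; order 2: 3; order 3: 1; order 4: 2; order 6: 3; order 12: 2.
Total: 12.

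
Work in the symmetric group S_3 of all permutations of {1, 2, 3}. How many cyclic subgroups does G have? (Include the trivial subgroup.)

Each element a generates a cyclic subgroup ⟨a⟩; distinct elements may generate the same one (a cyclic group of order d has φ(d) generators).
Cyclic subgroups by order — order 1: 1; order 2: 3; order 3: 1.
Total: 5.

5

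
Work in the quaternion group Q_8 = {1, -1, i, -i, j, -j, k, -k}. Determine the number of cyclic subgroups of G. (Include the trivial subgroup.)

Group the elements of G by the cyclic subgroup they generate; each cyclic subgroup of order d accounts for φ(d) elements.
Cyclic subgroups by order — order 1: 1; order 2: 1; order 4: 3.
Total: 5.

5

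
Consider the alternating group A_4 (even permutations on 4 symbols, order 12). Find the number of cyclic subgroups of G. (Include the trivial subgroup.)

8

Group the elements of G by the cyclic subgroup they generate; each cyclic subgroup of order d accounts for φ(d) elements.
Cyclic subgroups by order — order 1: 1; order 2: 3; order 3: 4.
Total: 8.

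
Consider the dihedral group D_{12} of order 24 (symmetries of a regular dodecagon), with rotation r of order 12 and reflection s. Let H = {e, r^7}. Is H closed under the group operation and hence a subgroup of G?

r^7 ∈ H but its inverse r^5 ∉ H, so H is not a subgroup.

No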